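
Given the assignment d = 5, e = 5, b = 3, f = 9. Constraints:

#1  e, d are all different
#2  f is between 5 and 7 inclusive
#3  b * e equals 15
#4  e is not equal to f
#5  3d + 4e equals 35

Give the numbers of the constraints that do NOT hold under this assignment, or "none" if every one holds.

The assignment fails constraints 1 and 2.

#1 e = d = 5, not all different — violated.
#2 f = 9 is outside [5, 7] — violated.
#3 b * e = 3 * 5 = 15 — OK.
#4 e = 5, f = 9; distinct — OK.
#5 3d + 4e = 3(5) + 4(5) = 35 — OK.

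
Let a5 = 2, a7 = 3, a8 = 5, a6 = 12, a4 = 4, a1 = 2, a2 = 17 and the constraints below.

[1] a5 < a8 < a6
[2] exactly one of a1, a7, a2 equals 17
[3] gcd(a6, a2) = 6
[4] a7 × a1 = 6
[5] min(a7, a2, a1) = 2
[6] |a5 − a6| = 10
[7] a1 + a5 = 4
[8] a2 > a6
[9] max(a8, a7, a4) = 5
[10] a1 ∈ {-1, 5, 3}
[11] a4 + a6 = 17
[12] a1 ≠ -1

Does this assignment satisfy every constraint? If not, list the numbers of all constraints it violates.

[1] values 2 < 5 < 12 — holds.
[2] a1=2, a7=3, a2=17; 1 of them equals 17 — holds.
[3] gcd(12, 17) = 1, not 6 — does not hold.
[4] a7 × a1 = 3 × 2 = 6 — holds.
[5] min(3, 17, 2) = 2 — holds.
[6] |2 − 12| = 10 — holds.
[7] a1 + a5 = 2 + 2 = 4 — holds.
[8] a2 = 17, a6 = 12; 17 > 12 — holds.
[9] max(5, 3, 4) = 5 — holds.
[10] a1 = 2 is not in {-1, 5, 3} — does not hold.
[11] a4 + a6 = 4 + 12 = 16, not 17 — does not hold.
[12] a1 = 2, and 2 ≠ -1 — holds.

Constraints 3, 10, 11 are violated.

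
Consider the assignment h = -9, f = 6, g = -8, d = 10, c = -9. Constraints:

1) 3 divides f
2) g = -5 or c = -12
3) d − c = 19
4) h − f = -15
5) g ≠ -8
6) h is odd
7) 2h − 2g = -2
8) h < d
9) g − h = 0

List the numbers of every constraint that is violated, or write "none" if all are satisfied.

1) 6 / 3 = 2, so 3 divides 6 — satisfied.
2) g = -8 ≠ -5 and c = -9 ≠ -12; both disjuncts false — violated.
3) d − c = 10 − (-9) = 19 — satisfied.
4) h − f = -9 − 6 = -15 — satisfied.
5) g = -8, but -8 is required to differ — violated.
6) h = -9 is odd — satisfied.
7) 2h − 2g = 2(-9) − 2(-8) = -2 — satisfied.
8) h = -9, d = 10; -9 < 10 — satisfied.
9) g − h = -8 − (-9) = 1, not 0 — violated.

No — constraints 2, 5, 9 are not satisfied.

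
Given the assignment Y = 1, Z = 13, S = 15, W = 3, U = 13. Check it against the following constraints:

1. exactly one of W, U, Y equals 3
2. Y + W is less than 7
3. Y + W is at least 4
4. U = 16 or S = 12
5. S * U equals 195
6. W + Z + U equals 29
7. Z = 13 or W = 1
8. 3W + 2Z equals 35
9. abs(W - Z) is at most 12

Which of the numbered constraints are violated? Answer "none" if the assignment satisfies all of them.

Constraint 4 is violated.

1. W=3, U=13, Y=1; 1 of them equals 3 — holds.
2. Y + W = 1 + 3 = 4; 4 < 7 — holds.
3. Y + W = 1 + 3 = 4; 4 ≥ 4 — holds.
4. U = 13 ≠ 16 and S = 15 ≠ 12; both disjuncts false — does not hold.
5. S * U = 15 * 13 = 195 — holds.
6. W + Z + U = 3 + 13 + 13 = 29 — holds.
7. Z = 13 = 13 (first disjunct) — holds.
8. 3W + 2Z = 3(3) + 2(13) = 35 — holds.
9. abs(3 - 13) = 10; 10 ≤ 12 — holds.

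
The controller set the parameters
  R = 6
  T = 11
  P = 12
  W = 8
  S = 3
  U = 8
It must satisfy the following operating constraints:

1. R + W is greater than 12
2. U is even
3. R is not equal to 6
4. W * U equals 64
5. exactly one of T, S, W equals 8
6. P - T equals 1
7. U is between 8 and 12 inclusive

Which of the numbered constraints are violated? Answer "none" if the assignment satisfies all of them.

1. R + W = 6 + 8 = 14; 14 > 12  ✓
2. U = 8 is even  ✓
3. R = 6, but 6 is required to differ  ✗
4. W * U = 8 * 8 = 64  ✓
5. T=11, S=3, W=8; 1 of them equals 8  ✓
6. P - T = 12 - 11 = 1  ✓
7. U = 8 lies in [8, 12]  ✓

Violated: 3.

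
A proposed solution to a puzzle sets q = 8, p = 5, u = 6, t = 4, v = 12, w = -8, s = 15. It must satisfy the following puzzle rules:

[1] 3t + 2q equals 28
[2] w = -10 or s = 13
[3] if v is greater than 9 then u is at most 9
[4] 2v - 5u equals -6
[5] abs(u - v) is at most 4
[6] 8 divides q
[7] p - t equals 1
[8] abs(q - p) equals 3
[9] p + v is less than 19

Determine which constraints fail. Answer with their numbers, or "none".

No — constraints 2, 5 are not satisfied.

[1] 3t + 2q = 3(4) + 2(8) = 28 — holds.
[2] w = -8 ≠ -10 and s = 15 ≠ 13; both disjuncts false — does not hold.
[3] v = 12 > 9, so we need u ≤ 9; u = 6 ≤ 9 — holds.
[4] 2v - 5u = 2(12) - 5(6) = -6 — holds.
[5] abs(6 - 12) = 6; 6 > 4, exceeds bound 4 — does not hold.
[6] 8 / 8 = 1, so 8 divides 8 — holds.
[7] p - t = 5 - 4 = 1 — holds.
[8] abs(8 - 5) = 3 — holds.
[9] p + v = 5 + 12 = 17; 17 < 19 — holds.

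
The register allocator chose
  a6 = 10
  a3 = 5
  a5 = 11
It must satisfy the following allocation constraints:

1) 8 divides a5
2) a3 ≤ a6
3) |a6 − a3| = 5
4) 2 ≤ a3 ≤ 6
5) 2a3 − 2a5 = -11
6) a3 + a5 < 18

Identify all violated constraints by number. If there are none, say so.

1) 11 = 8×1 + 3, so 8 does not divide 11  false
2) a3 = 5, a6 = 10; 5 ≤ 10  true
3) |10 − 5| = 5  true
4) a3 = 5 lies in [2, 6]  true
5) 2a3 − 2a5 = 2(5) − 2(11) = -12, not -11  false
6) a3 + a5 = 5 + 11 = 16; 16 < 18  true

Constraints 1, 5 do not hold.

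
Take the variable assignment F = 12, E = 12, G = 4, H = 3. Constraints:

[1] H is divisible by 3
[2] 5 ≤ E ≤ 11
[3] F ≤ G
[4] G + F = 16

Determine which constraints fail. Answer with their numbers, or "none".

No — constraints 2 and 3 are not satisfied.

[1] 3 / 3 = 1, so 3 divides 3  holds
[2] E = 12 is outside [5, 11]  fails
[3] F = 12, G = 4; 12 > 4 (want ≤)  fails
[4] G + F = 4 + 12 = 16  holds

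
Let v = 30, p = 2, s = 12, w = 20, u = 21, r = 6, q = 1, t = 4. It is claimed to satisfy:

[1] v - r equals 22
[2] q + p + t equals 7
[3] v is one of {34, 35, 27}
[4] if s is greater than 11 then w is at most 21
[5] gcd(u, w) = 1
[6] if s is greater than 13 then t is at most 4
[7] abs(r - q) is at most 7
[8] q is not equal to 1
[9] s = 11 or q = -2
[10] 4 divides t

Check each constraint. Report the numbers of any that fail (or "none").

No — constraints 1, 3, 8, and 9 are not satisfied.

[1] v - r = 30 - 6 = 24, not 22 — violated.
[2] q + p + t = 1 + 2 + 4 = 7 — OK.
[3] v = 30 is not in {34, 35, 27} — violated.
[4] s = 12 > 11, so we need w ≤ 21; w = 20 ≤ 21 — OK.
[5] gcd(21, 20) = 1 — OK.
[6] s = 12, not > 13; antecedent false, conditional vacuously true — OK.
[7] abs(6 - 1) = 5; 5 ≤ 7 — OK.
[8] q = 1, but 1 is required to differ — violated.
[9] s = 12 ≠ 11 and q = 1 ≠ -2; both disjuncts false — violated.
[10] 4 / 4 = 1, so 4 divides 4 — OK.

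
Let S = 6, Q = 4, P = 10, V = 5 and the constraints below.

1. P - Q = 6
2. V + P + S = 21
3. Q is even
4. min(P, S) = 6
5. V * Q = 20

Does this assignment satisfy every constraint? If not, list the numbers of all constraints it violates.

1. P - Q = 10 - 4 = 6  holds
2. V + P + S = 5 + 10 + 6 = 21  holds
3. Q = 4 is even  holds
4. min(10, 6) = 6  holds
5. V * Q = 5 * 4 = 20  holds

All constraints are satisfied.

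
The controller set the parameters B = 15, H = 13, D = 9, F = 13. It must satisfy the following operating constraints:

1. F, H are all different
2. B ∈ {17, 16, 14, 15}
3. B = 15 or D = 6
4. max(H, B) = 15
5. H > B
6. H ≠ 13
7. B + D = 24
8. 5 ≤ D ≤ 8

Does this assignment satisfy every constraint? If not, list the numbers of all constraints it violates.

No — constraints 1, 5, 6, 8 are not satisfied.

1. F = H = 13, not all different  ✘
2. B = 15 is in {17, 16, 14, 15}  ✔
3. B = 15 = 15 (first disjunct)  ✔
4. max(13, 15) = 15  ✔
5. H = 13, B = 15; 13 ≤ 15 (want >)  ✘
6. H = 13, but 13 is required to differ  ✘
7. B + D = 15 + 9 = 24  ✔
8. D = 9 is outside [5, 8]  ✘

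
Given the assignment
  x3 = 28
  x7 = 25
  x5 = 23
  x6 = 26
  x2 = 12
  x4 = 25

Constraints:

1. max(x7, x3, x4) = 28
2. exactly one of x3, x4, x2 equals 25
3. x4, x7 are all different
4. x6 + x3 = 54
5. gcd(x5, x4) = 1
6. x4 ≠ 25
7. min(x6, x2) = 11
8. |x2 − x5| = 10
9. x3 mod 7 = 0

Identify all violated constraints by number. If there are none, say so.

1. max(25, 28, 25) = 28  true
2. x3=28, x4=25, x2=12; 1 of them equals 25  true
3. x4 = x7 = 25, not all different  false
4. x6 + x3 = 26 + 28 = 54  true
5. gcd(23, 25) = 1  true
6. x4 = 25, but 25 is required to differ  false
7. min(26, 12) = 12, not 11  false
8. |12 − 23| = 11, not 10  false
9. 28 mod 7 = 0  true

No — constraints 3, 6, 7, and 8 are not satisfied.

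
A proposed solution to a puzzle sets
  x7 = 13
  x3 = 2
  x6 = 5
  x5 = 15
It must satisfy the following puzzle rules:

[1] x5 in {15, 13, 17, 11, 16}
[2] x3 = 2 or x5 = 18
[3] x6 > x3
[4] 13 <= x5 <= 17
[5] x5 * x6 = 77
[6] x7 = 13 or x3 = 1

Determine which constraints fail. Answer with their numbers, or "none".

[1] x5 = 15 is in {15, 13, 17, 11, 16}  OK
[2] x3 = 2 = 2 (first disjunct)  OK
[3] x6 = 5, x3 = 2; 5 > 2  OK
[4] x5 = 15 lies in [13, 17]  OK
[5] x5 * x6 = 15 * 5 = 75, not 77  FAIL
[6] x7 = 13 = 13 (first disjunct)  OK

Constraint 5 is violated.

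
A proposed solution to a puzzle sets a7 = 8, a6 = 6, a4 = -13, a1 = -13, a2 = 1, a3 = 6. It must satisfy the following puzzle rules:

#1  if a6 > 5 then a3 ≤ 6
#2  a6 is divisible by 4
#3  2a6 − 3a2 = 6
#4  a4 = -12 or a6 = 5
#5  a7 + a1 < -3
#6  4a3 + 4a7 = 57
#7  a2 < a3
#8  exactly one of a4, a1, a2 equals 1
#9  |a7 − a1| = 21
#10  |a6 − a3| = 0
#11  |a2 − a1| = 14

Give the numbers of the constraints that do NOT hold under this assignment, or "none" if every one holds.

Constraints 2, 3, 4, 6 are violated.

#1 a6 = 6 > 5, so we need a3 ≤ 6; a3 = 6 ≤ 6  true
#2 6 = 4×1 + 2, so 4 does not divide 6  false
#3 2a6 − 3a2 = 2(6) − 3(1) = 9, not 6  false
#4 a4 = -13 ≠ -12 and a6 = 6 ≠ 5; both disjuncts false  false
#5 a7 + a1 = 8 + (-13) = -5; -5 < -3  true
#6 4a3 + 4a7 = 4(6) + 4(8) = 56, not 57  false
#7 a2 = 1, a3 = 6; 1 < 6  true
#8 a4=-13, a1=-13, a2=1; 1 of them equals 1  true
#9 |8 − (-13)| = 21  true
#10 |6 − 6| = 0  true
#11 |1 − (-13)| = 14  true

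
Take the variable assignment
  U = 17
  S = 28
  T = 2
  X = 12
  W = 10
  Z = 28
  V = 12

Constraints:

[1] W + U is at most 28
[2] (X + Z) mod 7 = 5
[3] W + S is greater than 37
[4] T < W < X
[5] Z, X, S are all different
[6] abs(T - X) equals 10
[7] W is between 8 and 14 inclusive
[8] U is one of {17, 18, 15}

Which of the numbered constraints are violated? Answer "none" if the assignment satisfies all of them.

[1] W + U = 10 + 17 = 27; 27 ≤ 28  ✓
[2] X + Z = 40; 40 mod 7 = 5  ✓
[3] W + S = 10 + 28 = 38; 38 > 37  ✓
[4] values 2 < 10 < 12  ✓
[5] Z = S = 28, not all different  ✗
[6] abs(2 - 12) = 10  ✓
[7] W = 10 lies in [8, 14]  ✓
[8] U = 17 is in {17, 18, 15}  ✓

Constraint 5 does not hold.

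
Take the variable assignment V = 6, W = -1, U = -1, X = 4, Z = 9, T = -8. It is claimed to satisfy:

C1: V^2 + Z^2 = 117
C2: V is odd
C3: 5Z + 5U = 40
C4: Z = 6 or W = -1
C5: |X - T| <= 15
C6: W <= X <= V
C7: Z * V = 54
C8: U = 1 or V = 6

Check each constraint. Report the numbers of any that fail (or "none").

C1: V^2 + Z^2 = 6^2 + 9^2 = 36 + 81 = 117  yes
C2: V = 6 is even  no
C3: 5Z + 5U = 5(9) + 5(-1) = 40  yes
C4: Z = 9 ≠ 6, but W = -1 = -1 (second disjunct)  yes
C5: |4 - (-8)| = 12; 12 ≤ 15  yes
C6: values -1 <= 4 <= 6  yes
C7: Z * V = 9 * 6 = 54  yes
C8: U = -1 ≠ 1, but V = 6 = 6 (second disjunct)  yes

No — constraint 2 is not satisfied.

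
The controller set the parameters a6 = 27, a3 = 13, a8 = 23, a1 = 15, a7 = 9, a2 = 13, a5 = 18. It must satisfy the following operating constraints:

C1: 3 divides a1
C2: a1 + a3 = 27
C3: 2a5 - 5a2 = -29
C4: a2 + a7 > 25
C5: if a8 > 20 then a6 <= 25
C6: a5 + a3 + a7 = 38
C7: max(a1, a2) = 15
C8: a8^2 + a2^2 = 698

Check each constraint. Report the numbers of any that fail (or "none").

C1: 15 / 3 = 5, so 3 divides 15  OK
C2: a1 + a3 = 15 + 13 = 28, not 27  FAIL
C3: 2a5 - 5a2 = 2(18) - 5(13) = -29  OK
C4: a2 + a7 = 13 + 9 = 22; 22 ≤ 25, bound 25 not met  FAIL
C5: a8 = 23 > 20, so we need a6 ≤ 25; but a6 = 27 > 25  FAIL
C6: a5 + a3 + a7 = 18 + 13 + 9 = 40, not 38  FAIL
C7: max(15, 13) = 15  OK
C8: a8^2 + a2^2 = 23^2 + 13^2 = 529 + 169 = 698  OK

Constraints 2, 4, 5, 6 do not hold.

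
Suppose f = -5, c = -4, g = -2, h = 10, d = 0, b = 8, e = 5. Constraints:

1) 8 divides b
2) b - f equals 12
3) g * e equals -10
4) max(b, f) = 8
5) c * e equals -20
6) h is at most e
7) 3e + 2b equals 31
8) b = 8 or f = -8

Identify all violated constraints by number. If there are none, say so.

1) 8 / 8 = 1, so 8 divides 8  yes
2) b - f = 8 - (-5) = 13, not 12  no
3) g * e = -2 * 5 = -10  yes
4) max(8, -5) = 8  yes
5) c * e = -4 * 5 = -20  yes
6) h = 10, e = 5; 10 > 5 (want ≤)  no
7) 3e + 2b = 3(5) + 2(8) = 31  yes
8) b = 8 = 8 (first disjunct)  yes

Constraints 2, 6 are violated.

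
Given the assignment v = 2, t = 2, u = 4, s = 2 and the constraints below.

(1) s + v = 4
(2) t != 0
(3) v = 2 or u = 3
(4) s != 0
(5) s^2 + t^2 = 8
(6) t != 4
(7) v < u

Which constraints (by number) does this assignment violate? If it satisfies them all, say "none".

Yes — all constraints hold.

(1) s + v = 2 + 2 = 4 — satisfied.
(2) t = 2, and 2 ≠ 0 — satisfied.
(3) v = 2 = 2 (first disjunct) — satisfied.
(4) s = 2, and 2 ≠ 0 — satisfied.
(5) s^2 + t^2 = 2^2 + 2^2 = 4 + 4 = 8 — satisfied.
(6) t = 2, and 2 ≠ 4 — satisfied.
(7) v = 2, u = 4; 2 < 4 — satisfied.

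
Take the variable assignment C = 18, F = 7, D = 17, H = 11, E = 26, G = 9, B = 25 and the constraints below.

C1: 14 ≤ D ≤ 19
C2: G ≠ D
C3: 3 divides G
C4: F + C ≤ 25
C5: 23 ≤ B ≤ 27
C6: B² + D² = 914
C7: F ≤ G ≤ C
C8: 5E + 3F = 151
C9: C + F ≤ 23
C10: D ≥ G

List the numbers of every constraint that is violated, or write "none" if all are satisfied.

The assignment fails constraint 9.

C1: D = 17 lies in [14, 19] — satisfied.
C2: G = 9, D = 17; distinct — satisfied.
C3: 9 / 3 = 3, so 3 divides 9 — satisfied.
C4: F + C = 7 + 18 = 25; 25 ≤ 25 — satisfied.
C5: B = 25 lies in [23, 27] — satisfied.
C6: B² + D² = 25² + 17² = 625 + 289 = 914 — satisfied.
C7: values 7 ≤ 9 ≤ 18 — satisfied.
C8: 5E + 3F = 5(26) + 3(7) = 151 — satisfied.
C9: C + F = 18 + 7 = 25; 25 > 23, bound 23 not met — violated.
C10: D = 17, G = 9; 17 ≥ 9 — satisfied.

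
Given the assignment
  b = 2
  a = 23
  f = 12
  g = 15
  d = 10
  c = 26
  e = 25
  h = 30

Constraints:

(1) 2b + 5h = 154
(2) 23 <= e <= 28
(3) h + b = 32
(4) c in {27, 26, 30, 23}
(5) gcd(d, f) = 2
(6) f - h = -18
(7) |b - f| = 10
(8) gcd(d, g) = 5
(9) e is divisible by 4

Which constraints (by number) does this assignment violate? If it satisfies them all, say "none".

No — constraint 9 is not satisfied.

(1) 2b + 5h = 2(2) + 5(30) = 154 — holds.
(2) e = 25 lies in [23, 28] — holds.
(3) h + b = 30 + 2 = 32 — holds.
(4) c = 26 is in {27, 26, 30, 23} — holds.
(5) gcd(10, 12) = 2 — holds.
(6) f - h = 12 - 30 = -18 — holds.
(7) |2 - 12| = 10 — holds.
(8) gcd(10, 15) = 5 — holds.
(9) 25 = 4*6 + 1, so 4 does not divide 25 — does not hold.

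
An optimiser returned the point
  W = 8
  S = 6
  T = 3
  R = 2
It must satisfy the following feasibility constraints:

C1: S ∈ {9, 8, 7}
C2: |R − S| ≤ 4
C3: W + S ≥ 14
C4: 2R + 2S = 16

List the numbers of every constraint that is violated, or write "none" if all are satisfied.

C1: S = 6 is not in {9, 8, 7} — violated.
C2: |2 − 6| = 4; 4 ≤ 4 — satisfied.
C3: W + S = 8 + 6 = 14; 14 ≥ 14 — satisfied.
C4: 2R + 2S = 2(2) + 2(6) = 16 — satisfied.

Constraint 1 is violated.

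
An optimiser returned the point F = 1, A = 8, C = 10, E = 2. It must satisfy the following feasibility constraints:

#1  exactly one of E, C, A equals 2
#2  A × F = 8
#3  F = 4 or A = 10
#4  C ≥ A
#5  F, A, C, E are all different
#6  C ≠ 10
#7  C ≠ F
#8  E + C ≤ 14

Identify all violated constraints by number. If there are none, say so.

No — constraints 3 and 6 are not satisfied.

#1 E=2, C=10, A=8; 1 of them equals 2 — OK.
#2 A × F = 8 × 1 = 8 — OK.
#3 F = 1 ≠ 4 and A = 8 ≠ 10; both disjuncts false — violated.
#4 C = 10, A = 8; 10 ≥ 8 — OK.
#5 values 1, 8, 10, 2 are pairwise distinct — OK.
#6 C = 10, but 10 is required to differ — violated.
#7 C = 10, F = 1; distinct — OK.
#8 E + C = 2 + 10 = 12; 12 ≤ 14 — OK.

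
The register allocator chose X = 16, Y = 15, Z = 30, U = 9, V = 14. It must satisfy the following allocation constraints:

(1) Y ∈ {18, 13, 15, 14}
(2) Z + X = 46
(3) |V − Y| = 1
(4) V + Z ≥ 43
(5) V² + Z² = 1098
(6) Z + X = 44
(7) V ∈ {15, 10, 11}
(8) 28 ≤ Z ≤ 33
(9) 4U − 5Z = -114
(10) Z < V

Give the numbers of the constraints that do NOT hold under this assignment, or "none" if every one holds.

(1) Y = 15 is in {18, 13, 15, 14} — holds.
(2) Z + X = 30 + 16 = 46 — holds.
(3) |14 − 15| = 1 — holds.
(4) V + Z = 14 + 30 = 44; 44 ≥ 43 — holds.
(5) V² + Z² = 14² + 30² = 196 + 900 = 1096, not 1098 — fails.
(6) Z + X = 30 + 16 = 46, not 44 — fails.
(7) V = 14 is not in {15, 10, 11} — fails.
(8) Z = 30 lies in [28, 33] — holds.
(9) 4U − 5Z = 4(9) − 5(30) = -114 — holds.
(10) Z = 30, V = 14; 30 ≥ 14 (want <) — fails.

No — constraints 5, 6, 7, and 10 are not satisfied.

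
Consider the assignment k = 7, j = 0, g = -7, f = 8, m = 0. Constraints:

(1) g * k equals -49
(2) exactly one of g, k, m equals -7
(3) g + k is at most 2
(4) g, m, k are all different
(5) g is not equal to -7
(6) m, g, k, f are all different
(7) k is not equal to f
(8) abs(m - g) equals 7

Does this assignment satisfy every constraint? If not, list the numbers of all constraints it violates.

(1) g * k = -7 * 7 = -49  ✓
(2) g=-7, k=7, m=0; 1 of them equals -7  ✓
(3) g + k = -7 + 7 = 0; 0 ≤ 2  ✓
(4) values -7, 0, 7 are pairwise distinct  ✓
(5) g = -7, but -7 is required to differ  ✗
(6) values 0, -7, 7, 8 are pairwise distinct  ✓
(7) k = 7, f = 8; distinct  ✓
(8) abs(0 - (-7)) = 7  ✓

The assignment fails constraint 5.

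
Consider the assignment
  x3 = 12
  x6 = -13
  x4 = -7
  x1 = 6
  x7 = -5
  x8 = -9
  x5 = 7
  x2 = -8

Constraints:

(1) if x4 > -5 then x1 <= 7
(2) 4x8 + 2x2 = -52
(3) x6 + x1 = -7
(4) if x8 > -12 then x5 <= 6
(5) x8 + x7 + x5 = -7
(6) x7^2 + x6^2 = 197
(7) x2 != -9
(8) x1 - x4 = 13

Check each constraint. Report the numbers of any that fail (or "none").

Constraints 4 and 6 are violated.

(1) x4 = -7, not > -5; antecedent false, conditional vacuously true — satisfied.
(2) 4x8 + 2x2 = 4(-9) + 2(-8) = -52 — satisfied.
(3) x6 + x1 = -13 + 6 = -7 — satisfied.
(4) x8 = -9 > -12, so we need x5 ≤ 6; but x5 = 7 > 6 — violated.
(5) x8 + x7 + x5 = -9 + (-5) + 7 = -7 — satisfied.
(6) x7^2 + x6^2 = (-5)^2 + (-13)^2 = 25 + 169 = 194, not 197 — violated.
(7) x2 = -8, and -8 ≠ -9 — satisfied.
(8) x1 - x4 = 6 - (-7) = 13 — satisfied.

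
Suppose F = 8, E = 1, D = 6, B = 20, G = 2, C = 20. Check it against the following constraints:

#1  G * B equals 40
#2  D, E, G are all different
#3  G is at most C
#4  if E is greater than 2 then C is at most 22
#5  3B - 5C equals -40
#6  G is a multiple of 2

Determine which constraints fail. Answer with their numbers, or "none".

The assignment satisfies every constraint.

#1 G * B = 2 * 20 = 40 — holds.
#2 values 6, 1, 2 are pairwise distinct — holds.
#3 G = 2, C = 20; 2 ≤ 20 — holds.
#4 E = 1, not > 2; antecedent false, conditional vacuously true — holds.
#5 3B - 5C = 3(20) - 5(20) = -40 — holds.
#6 2 / 2 = 1, so 2 divides 2 — holds.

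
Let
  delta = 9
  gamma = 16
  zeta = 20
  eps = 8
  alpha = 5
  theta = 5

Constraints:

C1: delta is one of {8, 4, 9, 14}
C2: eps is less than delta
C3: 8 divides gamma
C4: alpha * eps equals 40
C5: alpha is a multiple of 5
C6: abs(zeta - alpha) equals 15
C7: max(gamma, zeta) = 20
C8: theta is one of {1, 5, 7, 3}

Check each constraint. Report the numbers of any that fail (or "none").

No violations.

C1: delta = 9 is in {8, 4, 9, 14} — satisfied.
C2: eps = 8, delta = 9; 8 < 9 — satisfied.
C3: 16 / 8 = 2, so 8 divides 16 — satisfied.
C4: alpha * eps = 5 * 8 = 40 — satisfied.
C5: 5 / 5 = 1, so 5 divides 5 — satisfied.
C6: abs(20 - 5) = 15 — satisfied.
C7: max(16, 20) = 20 — satisfied.
C8: theta = 5 is in {1, 5, 7, 3} — satisfied.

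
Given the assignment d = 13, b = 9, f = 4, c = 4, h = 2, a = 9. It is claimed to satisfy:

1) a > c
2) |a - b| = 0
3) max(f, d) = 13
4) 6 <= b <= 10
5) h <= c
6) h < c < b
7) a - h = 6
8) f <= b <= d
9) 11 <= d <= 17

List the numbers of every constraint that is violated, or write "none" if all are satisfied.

Violated: 7.

1) a = 9, c = 4; 9 > 4 — OK.
2) |9 - 9| = 0 — OK.
3) max(4, 13) = 13 — OK.
4) b = 9 lies in [6, 10] — OK.
5) h = 2, c = 4; 2 ≤ 4 — OK.
6) values 2 < 4 < 9 — OK.
7) a - h = 9 - 2 = 7, not 6 — violated.
8) values 4 <= 9 <= 13 — OK.
9) d = 13 lies in [11, 17] — OK.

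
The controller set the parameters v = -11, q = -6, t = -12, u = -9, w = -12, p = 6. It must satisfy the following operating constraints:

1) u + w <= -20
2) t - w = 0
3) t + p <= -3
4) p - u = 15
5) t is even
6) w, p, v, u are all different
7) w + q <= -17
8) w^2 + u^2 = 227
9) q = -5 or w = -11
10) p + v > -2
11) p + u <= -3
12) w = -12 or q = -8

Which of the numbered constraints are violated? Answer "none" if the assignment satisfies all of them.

Violated: 8, 9, 10.

1) u + w = -9 + (-12) = -21; -21 ≤ -20 — holds.
2) t - w = -12 - (-12) = 0 — holds.
3) t + p = -12 + 6 = -6; -6 ≤ -3 — holds.
4) p - u = 6 - (-9) = 15 — holds.
5) t = -12 is even — holds.
6) values -12, 6, -11, -9 are pairwise distinct — holds.
7) w + q = -12 + (-6) = -18; -18 ≤ -17 — holds.
8) w^2 + u^2 = (-12)^2 + (-9)^2 = 144 + 81 = 225, not 227 — does not hold.
9) q = -6 ≠ -5 and w = -12 ≠ -11; both disjuncts false — does not hold.
10) p + v = 6 + (-11) = -5; -5 ≤ -2, bound -2 not met — does not hold.
11) p + u = 6 + (-9) = -3; -3 ≤ -3 — holds.
12) w = -12 = -12 (first disjunct) — holds.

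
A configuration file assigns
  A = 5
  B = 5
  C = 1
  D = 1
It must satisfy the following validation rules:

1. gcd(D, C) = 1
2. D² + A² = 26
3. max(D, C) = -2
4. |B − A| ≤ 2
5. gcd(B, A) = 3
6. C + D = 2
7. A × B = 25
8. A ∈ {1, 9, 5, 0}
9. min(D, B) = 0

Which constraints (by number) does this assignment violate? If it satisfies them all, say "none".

The assignment fails constraints 3, 5, and 9.

1. gcd(1, 1) = 1  OK
2. D² + A² = 1² + 5² = 1 + 25 = 26  OK
3. max(1, 1) = 1, not -2  FAIL
4. |5 − 5| = 0; 0 ≤ 2  OK
5. gcd(5, 5) = 5, not 3  FAIL
6. C + D = 1 + 1 = 2  OK
7. A × B = 5 × 5 = 25  OK
8. A = 5 is in {1, 9, 5, 0}  OK
9. min(1, 5) = 1, not 0  FAIL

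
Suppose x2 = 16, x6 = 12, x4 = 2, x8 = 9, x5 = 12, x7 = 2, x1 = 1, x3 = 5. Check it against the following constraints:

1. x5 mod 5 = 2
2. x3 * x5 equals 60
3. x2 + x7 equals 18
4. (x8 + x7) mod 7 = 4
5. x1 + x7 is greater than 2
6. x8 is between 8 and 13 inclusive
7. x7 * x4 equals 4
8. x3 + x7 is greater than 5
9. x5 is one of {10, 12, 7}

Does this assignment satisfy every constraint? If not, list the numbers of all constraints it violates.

1. 12 mod 5 = 2 — holds.
2. x3 * x5 = 5 * 12 = 60 — holds.
3. x2 + x7 = 16 + 2 = 18 — holds.
4. x8 + x7 = 11; 11 mod 7 = 4 — holds.
5. x1 + x7 = 1 + 2 = 3; 3 > 2 — holds.
6. x8 = 9 lies in [8, 13] — holds.
7. x7 * x4 = 2 * 2 = 4 — holds.
8. x3 + x7 = 5 + 2 = 7; 7 > 5 — holds.
9. x5 = 12 is in {10, 12, 7} — holds.

None — every constraint holds.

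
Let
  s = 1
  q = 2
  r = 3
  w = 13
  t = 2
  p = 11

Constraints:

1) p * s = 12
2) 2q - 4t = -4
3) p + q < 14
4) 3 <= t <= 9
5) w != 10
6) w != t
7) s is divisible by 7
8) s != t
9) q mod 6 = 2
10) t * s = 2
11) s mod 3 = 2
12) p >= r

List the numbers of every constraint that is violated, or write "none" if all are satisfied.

Constraints 1, 4, 7, 11 do not hold.

1) p * s = 11 * 1 = 11, not 12  false
2) 2q - 4t = 2(2) - 4(2) = -4  true
3) p + q = 11 + 2 = 13; 13 < 14  true
4) t = 2 is outside [3, 9]  false
5) w = 13, and 13 ≠ 10  true
6) w = 13, t = 2; distinct  true
7) 1 = 7*0 + 1, so 7 does not divide 1  false
8) s = 1, t = 2; distinct  true
9) 2 mod 6 = 2  true
10) t * s = 2 * 1 = 2  true
11) 1 mod 3 = 1, not 2  false
12) p = 11, r = 3; 11 ≥ 3  true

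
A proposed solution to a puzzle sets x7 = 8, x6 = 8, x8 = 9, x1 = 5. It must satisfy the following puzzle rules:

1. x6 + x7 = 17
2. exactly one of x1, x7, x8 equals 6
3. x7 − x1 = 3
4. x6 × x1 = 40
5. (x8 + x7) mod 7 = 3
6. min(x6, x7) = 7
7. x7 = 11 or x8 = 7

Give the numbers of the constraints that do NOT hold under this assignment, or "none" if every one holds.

Constraints 1, 2, 6, and 7 do not hold.

1. x6 + x7 = 8 + 8 = 16, not 17  ✘
2. x1=5, x7=8, x8=9; 0 of them equal 6, not exactly one  ✘
3. x7 − x1 = 8 − 5 = 3  ✔
4. x6 × x1 = 8 × 5 = 40  ✔
5. x8 + x7 = 17; 17 mod 7 = 3  ✔
6. min(8, 8) = 8, not 7  ✘
7. x7 = 8 ≠ 11 and x8 = 9 ≠ 7; both disjuncts false  ✘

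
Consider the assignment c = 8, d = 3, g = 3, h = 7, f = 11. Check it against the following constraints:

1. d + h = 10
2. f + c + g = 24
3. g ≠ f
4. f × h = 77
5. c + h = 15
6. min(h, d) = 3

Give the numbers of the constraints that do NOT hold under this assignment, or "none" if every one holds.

1. d + h = 3 + 7 = 10  OK
2. f + c + g = 11 + 8 + 3 = 22, not 24  FAIL
3. g = 3, f = 11; distinct  OK
4. f × h = 11 × 7 = 77  OK
5. c + h = 8 + 7 = 15  OK
6. min(7, 3) = 3  OK

No — constraint 2 is not satisfied.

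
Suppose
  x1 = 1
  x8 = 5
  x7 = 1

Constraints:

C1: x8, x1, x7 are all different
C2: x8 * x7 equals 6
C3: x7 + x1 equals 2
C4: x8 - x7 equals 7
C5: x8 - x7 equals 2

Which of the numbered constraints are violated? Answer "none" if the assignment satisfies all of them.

Violated: 1, 2, 4, 5.

C1: x1 = x7 = 1, not all different — violated.
C2: x8 * x7 = 5 * 1 = 5, not 6 — violated.
C3: x7 + x1 = 1 + 1 = 2 — satisfied.
C4: x8 - x7 = 5 - 1 = 4, not 7 — violated.
C5: x8 - x7 = 5 - 1 = 4, not 2 — violated.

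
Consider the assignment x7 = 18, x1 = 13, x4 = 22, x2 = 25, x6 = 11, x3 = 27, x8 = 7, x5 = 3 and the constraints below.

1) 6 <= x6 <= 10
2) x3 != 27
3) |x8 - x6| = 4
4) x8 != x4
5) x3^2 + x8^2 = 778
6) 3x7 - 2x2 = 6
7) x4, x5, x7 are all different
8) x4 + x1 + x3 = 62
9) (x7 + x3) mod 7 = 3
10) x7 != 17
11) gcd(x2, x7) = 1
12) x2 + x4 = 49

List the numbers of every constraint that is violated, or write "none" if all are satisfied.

1) x6 = 11 is outside [6, 10]  ✗
2) x3 = 27, but 27 is required to differ  ✗
3) |7 - 11| = 4  ✓
4) x8 = 7, x4 = 22; distinct  ✓
5) x3^2 + x8^2 = 27^2 + 7^2 = 729 + 49 = 778  ✓
6) 3x7 - 2x2 = 3(18) - 2(25) = 4, not 6  ✗
7) values 22, 3, 18 are pairwise distinct  ✓
8) x4 + x1 + x3 = 22 + 13 + 27 = 62  ✓
9) x7 + x3 = 45; 45 mod 7 = 3  ✓
10) x7 = 18, and 18 ≠ 17  ✓
11) gcd(25, 18) = 1  ✓
12) x2 + x4 = 25 + 22 = 47, not 49  ✗

Violated: 1, 2, 6, 12.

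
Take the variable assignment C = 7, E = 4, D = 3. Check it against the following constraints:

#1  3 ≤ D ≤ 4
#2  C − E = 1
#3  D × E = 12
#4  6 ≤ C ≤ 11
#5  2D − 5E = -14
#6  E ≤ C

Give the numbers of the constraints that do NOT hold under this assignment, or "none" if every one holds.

#1 D = 3 lies in [3, 4] — holds.
#2 C − E = 7 − 4 = 3, not 1 — does not hold.
#3 D × E = 3 × 4 = 12 — holds.
#4 C = 7 lies in [6, 11] — holds.
#5 2D − 5E = 2(3) − 5(4) = -14 — holds.
#6 E = 4, C = 7; 4 ≤ 7 — holds.

The assignment fails constraint 2.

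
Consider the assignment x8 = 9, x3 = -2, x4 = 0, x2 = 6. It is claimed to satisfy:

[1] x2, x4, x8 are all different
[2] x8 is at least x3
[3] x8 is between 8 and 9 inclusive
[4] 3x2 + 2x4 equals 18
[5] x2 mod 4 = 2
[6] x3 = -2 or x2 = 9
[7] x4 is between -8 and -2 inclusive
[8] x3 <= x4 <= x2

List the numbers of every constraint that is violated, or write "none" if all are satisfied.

Constraint 7 is violated.

[1] values 6, 0, 9 are pairwise distinct  true
[2] x8 = 9, x3 = -2; 9 ≥ -2  true
[3] x8 = 9 lies in [8, 9]  true
[4] 3x2 + 2x4 = 3(6) + 2(0) = 18  true
[5] 6 mod 4 = 2  true
[6] x3 = -2 = -2 (first disjunct)  true
[7] x4 = 0 is outside [-8, -2]  false
[8] values -2 <= 0 <= 6  true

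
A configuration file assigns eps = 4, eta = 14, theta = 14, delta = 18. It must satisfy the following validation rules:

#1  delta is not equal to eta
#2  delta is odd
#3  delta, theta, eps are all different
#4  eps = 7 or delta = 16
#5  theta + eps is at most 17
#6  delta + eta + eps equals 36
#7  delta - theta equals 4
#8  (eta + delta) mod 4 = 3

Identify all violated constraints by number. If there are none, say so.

No — constraints 2, 4, 5, 8 are not satisfied.

#1 delta = 18, eta = 14; distinct — holds.
#2 delta = 18 is even — fails.
#3 values 18, 14, 4 are pairwise distinct — holds.
#4 eps = 4 ≠ 7 and delta = 18 ≠ 16; both disjuncts false — fails.
#5 theta + eps = 14 + 4 = 18; 18 > 17, bound 17 not met — fails.
#6 delta + eta + eps = 18 + 14 + 4 = 36 — holds.
#7 delta - theta = 18 - 14 = 4 — holds.
#8 eta + delta = 32; 32 mod 4 = 0, not 3 — fails.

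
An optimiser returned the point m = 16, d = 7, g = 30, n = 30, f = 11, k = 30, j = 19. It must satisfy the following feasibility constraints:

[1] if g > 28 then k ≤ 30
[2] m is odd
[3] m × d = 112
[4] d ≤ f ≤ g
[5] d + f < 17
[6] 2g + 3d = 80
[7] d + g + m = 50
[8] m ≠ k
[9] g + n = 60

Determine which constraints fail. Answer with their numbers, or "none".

[1] g = 30 > 28, so we need k ≤ 30; k = 30 ≤ 30 — holds.
[2] m = 16 is even — fails.
[3] m × d = 16 × 7 = 112 — holds.
[4] values 7 ≤ 11 ≤ 30 — holds.
[5] d + f = 7 + 11 = 18; 18 ≥ 17, bound 17 not met — fails.
[6] 2g + 3d = 2(30) + 3(7) = 81, not 80 — fails.
[7] d + g + m = 7 + 30 + 16 = 53, not 50 — fails.
[8] m = 16, k = 30; distinct — holds.
[9] g + n = 30 + 30 = 60 — holds.

Constraints 2, 5, 6, and 7 are violated.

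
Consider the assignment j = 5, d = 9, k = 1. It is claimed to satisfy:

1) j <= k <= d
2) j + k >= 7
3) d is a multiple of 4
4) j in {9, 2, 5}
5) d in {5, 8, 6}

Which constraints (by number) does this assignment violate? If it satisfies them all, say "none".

Violated: 1, 2, 3, and 5.

1) values 5, 1, 9; j = 5 is not <= k = 1  no
2) j + k = 5 + 1 = 6; 6 < 7, bound 7 not met  no
3) 9 = 4*2 + 1, so 4 does not divide 9  no
4) j = 5 is in {9, 2, 5}  yes
5) d = 9 is not in {5, 8, 6}  no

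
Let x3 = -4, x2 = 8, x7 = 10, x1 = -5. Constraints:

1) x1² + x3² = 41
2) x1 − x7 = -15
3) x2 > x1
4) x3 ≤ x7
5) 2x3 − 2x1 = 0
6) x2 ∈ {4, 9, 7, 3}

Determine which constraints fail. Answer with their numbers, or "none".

Violated: 5 and 6.

1) x1² + x3² = (-5)² + (-4)² = 25 + 16 = 41  OK
2) x1 − x7 = -5 − 10 = -15  OK
3) x2 = 8, x1 = -5; 8 > -5  OK
4) x3 = -4, x7 = 10; -4 ≤ 10  OK
5) 2x3 − 2x1 = 2(-4) − 2(-5) = 2, not 0  FAIL
6) x2 = 8 is not in {4, 9, 7, 3}  FAIL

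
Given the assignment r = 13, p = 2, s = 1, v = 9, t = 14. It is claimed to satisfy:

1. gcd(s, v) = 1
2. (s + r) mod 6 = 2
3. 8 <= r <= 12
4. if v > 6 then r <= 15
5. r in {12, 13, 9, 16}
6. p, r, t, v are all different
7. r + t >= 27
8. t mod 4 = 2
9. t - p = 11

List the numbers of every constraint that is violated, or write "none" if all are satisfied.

1. gcd(1, 9) = 1  holds
2. s + r = 14; 14 mod 6 = 2  holds
3. r = 13 is outside [8, 12]  fails
4. v = 9 > 6, so we need r ≤ 15; r = 13 ≤ 15  holds
5. r = 13 is in {12, 13, 9, 16}  holds
6. values 2, 13, 14, 9 are pairwise distinct  holds
7. r + t = 13 + 14 = 27; 27 ≥ 27  holds
8. 14 mod 4 = 2  holds
9. t - p = 14 - 2 = 12, not 11  fails

Violated: 3, 9.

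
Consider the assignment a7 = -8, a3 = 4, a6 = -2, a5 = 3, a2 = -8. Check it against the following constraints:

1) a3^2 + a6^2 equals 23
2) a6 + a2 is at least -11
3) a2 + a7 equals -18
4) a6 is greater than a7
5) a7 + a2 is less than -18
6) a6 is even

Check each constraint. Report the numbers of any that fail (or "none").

The assignment fails constraints 1, 3, and 5.

1) a3^2 + a6^2 = 4^2 + (-2)^2 = 16 + 4 = 20, not 23 — fails.
2) a6 + a2 = -2 + (-8) = -10; -10 ≥ -11 — holds.
3) a2 + a7 = -8 + (-8) = -16, not -18 — fails.
4) a6 = -2, a7 = -8; -2 > -8 — holds.
5) a7 + a2 = -8 + (-8) = -16; -16 ≥ -18, bound -18 not met — fails.
6) a6 = -2 is even — holds.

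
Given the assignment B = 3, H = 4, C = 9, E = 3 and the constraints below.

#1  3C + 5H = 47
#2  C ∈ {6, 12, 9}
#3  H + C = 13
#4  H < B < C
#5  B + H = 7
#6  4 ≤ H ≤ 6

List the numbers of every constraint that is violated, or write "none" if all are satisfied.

#1 3C + 5H = 3(9) + 5(4) = 47 — satisfied.
#2 C = 9 is in {6, 12, 9} — satisfied.
#3 H + C = 4 + 9 = 13 — satisfied.
#4 values 4, 3, 9; H = 4 is not < B = 3 — violated.
#5 B + H = 3 + 4 = 7 — satisfied.
#6 H = 4 lies in [4, 6] — satisfied.

Violated: 4.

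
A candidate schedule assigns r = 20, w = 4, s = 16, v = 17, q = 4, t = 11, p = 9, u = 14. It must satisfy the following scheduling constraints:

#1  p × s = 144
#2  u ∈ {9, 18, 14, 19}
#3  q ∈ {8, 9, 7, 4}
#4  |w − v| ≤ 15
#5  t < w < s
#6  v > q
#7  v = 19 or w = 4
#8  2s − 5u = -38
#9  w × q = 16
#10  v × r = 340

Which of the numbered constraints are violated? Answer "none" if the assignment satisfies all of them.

Constraint 5 does not hold.

#1 p × s = 9 × 16 = 144  true
#2 u = 14 is in {9, 18, 14, 19}  true
#3 q = 4 is in {8, 9, 7, 4}  true
#4 |4 − 17| = 13; 13 ≤ 15  true
#5 values 11, 4, 16; t = 11 is not < w = 4  false
#6 v = 17, q = 4; 17 > 4  true
#7 v = 17 ≠ 19, but w = 4 = 4 (second disjunct)  true
#8 2s − 5u = 2(16) − 5(14) = -38  true
#9 w × q = 4 × 4 = 16  true
#10 v × r = 17 × 20 = 340  true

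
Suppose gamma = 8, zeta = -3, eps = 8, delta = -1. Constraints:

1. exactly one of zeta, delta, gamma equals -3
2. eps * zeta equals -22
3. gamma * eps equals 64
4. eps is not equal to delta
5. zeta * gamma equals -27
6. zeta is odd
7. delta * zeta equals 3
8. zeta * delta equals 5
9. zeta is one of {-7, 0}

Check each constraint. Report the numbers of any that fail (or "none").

1. zeta=-3, delta=-1, gamma=8; 1 of them equals -3  holds
2. eps * zeta = 8 * (-3) = -24, not -22  fails
3. gamma * eps = 8 * 8 = 64  holds
4. eps = 8, delta = -1; distinct  holds
5. zeta * gamma = -3 * 8 = -24, not -27  fails
6. zeta = -3 is odd  holds
7. delta * zeta = -1 * (-3) = 3  holds
8. zeta * delta = -3 * (-1) = 3, not 5  fails
9. zeta = -3 is not in {-7, 0}  fails

No — constraints 2, 5, 8, 9 are not satisfied.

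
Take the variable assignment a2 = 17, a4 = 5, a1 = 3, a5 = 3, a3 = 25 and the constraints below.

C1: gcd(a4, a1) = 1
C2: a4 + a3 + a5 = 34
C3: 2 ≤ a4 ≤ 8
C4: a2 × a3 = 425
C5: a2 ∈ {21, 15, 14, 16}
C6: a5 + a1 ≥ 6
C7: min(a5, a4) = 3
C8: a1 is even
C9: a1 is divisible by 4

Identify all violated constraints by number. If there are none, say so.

Violated: 2, 5, 8, 9.

C1: gcd(5, 3) = 1  true
C2: a4 + a3 + a5 = 5 + 25 + 3 = 33, not 34  false
C3: a4 = 5 lies in [2, 8]  true
C4: a2 × a3 = 17 × 25 = 425  true
C5: a2 = 17 is not in {21, 15, 14, 16}  false
C6: a5 + a1 = 3 + 3 = 6; 6 ≥ 6  true
C7: min(3, 5) = 3  true
C8: a1 = 3 is odd  false
C9: 3 = 4×0 + 3, so 4 does not divide 3  false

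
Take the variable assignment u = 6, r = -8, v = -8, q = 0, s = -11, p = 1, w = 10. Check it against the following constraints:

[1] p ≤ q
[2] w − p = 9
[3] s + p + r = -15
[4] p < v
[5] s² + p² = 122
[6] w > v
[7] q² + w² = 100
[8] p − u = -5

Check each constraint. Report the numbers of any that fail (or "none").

[1] p = 1, q = 0; 1 > 0 (want ≤) — does not hold.
[2] w − p = 10 − 1 = 9 — holds.
[3] s + p + r = -11 + 1 + (-8) = -18, not -15 — does not hold.
[4] p = 1, v = -8; 1 ≥ -8 (want <) — does not hold.
[5] s² + p² = (-11)² + 1² = 121 + 1 = 122 — holds.
[6] w = 10, v = -8; 10 > -8 — holds.
[7] q² + w² = 0² + 10² = 0 + 100 = 100 — holds.
[8] p − u = 1 − 6 = -5 — holds.

The assignment fails constraints 1, 3, and 4.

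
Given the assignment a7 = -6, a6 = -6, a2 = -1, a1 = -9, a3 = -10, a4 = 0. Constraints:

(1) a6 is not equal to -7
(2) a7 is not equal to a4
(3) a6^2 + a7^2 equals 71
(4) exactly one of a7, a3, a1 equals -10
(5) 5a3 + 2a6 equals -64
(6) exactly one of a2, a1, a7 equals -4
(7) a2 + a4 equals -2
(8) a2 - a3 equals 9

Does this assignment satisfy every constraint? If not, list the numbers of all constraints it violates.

Violated: 3, 5, 6, 7.

(1) a6 = -6, and -6 ≠ -7 — holds.
(2) a7 = -6, a4 = 0; distinct — holds.
(3) a6^2 + a7^2 = (-6)^2 + (-6)^2 = 36 + 36 = 72, not 71 — does not hold.
(4) a7=-6, a3=-10, a1=-9; 1 of them equals -10 — holds.
(5) 5a3 + 2a6 = 5(-10) + 2(-6) = -62, not -64 — does not hold.
(6) a2=-1, a1=-9, a7=-6; 0 of them equal -4, not exactly one — does not hold.
(7) a2 + a4 = -1 + 0 = -1, not -2 — does not hold.
(8) a2 - a3 = -1 - (-10) = 9 — holds.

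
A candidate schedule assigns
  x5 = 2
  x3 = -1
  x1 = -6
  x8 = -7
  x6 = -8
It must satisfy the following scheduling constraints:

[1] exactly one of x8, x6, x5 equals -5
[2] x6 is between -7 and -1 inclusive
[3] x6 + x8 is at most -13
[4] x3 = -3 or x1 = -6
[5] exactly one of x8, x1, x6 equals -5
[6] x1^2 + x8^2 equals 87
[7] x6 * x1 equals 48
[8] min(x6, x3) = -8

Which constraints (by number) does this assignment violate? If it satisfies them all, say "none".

The assignment fails constraints 1, 2, 5, 6.

[1] x8=-7, x6=-8, x5=2; 0 of them equal -5, not exactly one  false
[2] x6 = -8 is outside [-7, -1]  false
[3] x6 + x8 = -8 + (-7) = -15; -15 ≤ -13  true
[4] x3 = -1 ≠ -3, but x1 = -6 = -6 (second disjunct)  true
[5] x8=-7, x1=-6, x6=-8; 0 of them equal -5, not exactly one  false
[6] x1^2 + x8^2 = (-6)^2 + (-7)^2 = 36 + 49 = 85, not 87  false
[7] x6 * x1 = -8 * (-6) = 48  true
[8] min(-8, -1) = -8  true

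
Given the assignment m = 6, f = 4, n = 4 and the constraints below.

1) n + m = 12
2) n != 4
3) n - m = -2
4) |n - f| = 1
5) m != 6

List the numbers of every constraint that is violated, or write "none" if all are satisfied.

Constraints 1, 2, 4, 5 do not hold.

1) n + m = 4 + 6 = 10, not 12 — violated.
2) n = 4, but 4 is required to differ — violated.
3) n - m = 4 - 6 = -2 — OK.
4) |4 - 4| = 0, not 1 — violated.
5) m = 6, but 6 is required to differ — violated.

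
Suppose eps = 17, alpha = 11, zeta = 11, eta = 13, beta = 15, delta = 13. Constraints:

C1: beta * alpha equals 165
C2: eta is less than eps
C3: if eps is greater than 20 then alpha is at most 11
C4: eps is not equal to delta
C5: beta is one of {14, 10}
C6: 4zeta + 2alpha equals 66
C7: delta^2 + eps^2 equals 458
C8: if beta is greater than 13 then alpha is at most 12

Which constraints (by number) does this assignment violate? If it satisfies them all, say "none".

C1: beta * alpha = 15 * 11 = 165 — satisfied.
C2: eta = 13, eps = 17; 13 < 17 — satisfied.
C3: eps = 17, not > 20; antecedent false, conditional vacuously true — satisfied.
C4: eps = 17, delta = 13; distinct — satisfied.
C5: beta = 15 is not in {14, 10} — violated.
C6: 4zeta + 2alpha = 4(11) + 2(11) = 66 — satisfied.
C7: delta^2 + eps^2 = 13^2 + 17^2 = 169 + 289 = 458 — satisfied.
C8: beta = 15 > 13, so we need alpha ≤ 12; alpha = 11 ≤ 12 — satisfied.

Constraint 5 is violated.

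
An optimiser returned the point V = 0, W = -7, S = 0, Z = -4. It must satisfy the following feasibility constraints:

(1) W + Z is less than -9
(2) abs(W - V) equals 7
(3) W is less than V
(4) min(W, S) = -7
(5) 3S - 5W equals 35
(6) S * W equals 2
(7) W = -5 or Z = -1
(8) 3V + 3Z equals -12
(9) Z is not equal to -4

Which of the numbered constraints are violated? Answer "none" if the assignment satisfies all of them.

The assignment fails constraints 6, 7, and 9.

(1) W + Z = -7 + (-4) = -11; -11 < -9 — holds.
(2) abs(-7 - 0) = 7 — holds.
(3) W = -7, V = 0; -7 < 0 — holds.
(4) min(-7, 0) = -7 — holds.
(5) 3S - 5W = 3(0) - 5(-7) = 35 — holds.
(6) S * W = 0 * (-7) = 0, not 2 — fails.
(7) W = -7 ≠ -5 and Z = -4 ≠ -1; both disjuncts false — fails.
(8) 3V + 3Z = 3(0) + 3(-4) = -12 — holds.
(9) Z = -4, but -4 is required to differ — fails.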